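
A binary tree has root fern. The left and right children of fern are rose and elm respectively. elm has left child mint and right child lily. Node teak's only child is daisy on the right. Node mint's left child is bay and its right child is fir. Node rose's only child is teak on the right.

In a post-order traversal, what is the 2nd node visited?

Post-order visits the left subtree, then the right subtree, then the node.
At fern: go left to rose.
  At rose: no left child.
  At rose: go right to teak.
    At teak: no left child.
    At teak: go right to daisy.
      daisy is a leaf — visit daisy.
    Visit teak.
  Visit rose.
At fern: go right to elm.
  At elm: go left to mint.
    At mint: go left to bay.
      bay is a leaf — visit bay.
    At mint: go right to fir.
      fir is a leaf — visit fir.
    Visit mint.
  At elm: go right to lily.
    lily is a leaf — visit lily.
  Visit elm.
Visit fern.
Full post-order sequence: daisy, teak, rose, bay, fir, mint, lily, elm, fern.

teak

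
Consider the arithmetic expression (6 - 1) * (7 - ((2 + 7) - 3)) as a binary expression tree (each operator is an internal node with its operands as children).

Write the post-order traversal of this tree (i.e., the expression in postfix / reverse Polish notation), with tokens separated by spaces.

6 1 - 7 2 7 + 3 - - *

Post-order on an expression tree gives postfix notation: for each operator, emit left operand, right operand, then the operator.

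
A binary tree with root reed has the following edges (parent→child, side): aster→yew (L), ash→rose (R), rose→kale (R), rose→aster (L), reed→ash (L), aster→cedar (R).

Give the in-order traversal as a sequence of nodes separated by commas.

In-order visits the left subtree, then the node, then the right subtree.
At reed: go left to ash.
  At ash: no left child.
  Visit ash.
  At ash: go right to rose.
    At rose: go left to aster.
      At aster: go left to yew.
        yew is a leaf — visit yew.
      Visit aster.
      At aster: go right to cedar.
        cedar is a leaf — visit cedar.
    Visit rose.
    At rose: go right to kale.
      kale is a leaf — visit kale.
Visit reed.
At reed: no right child.

ash, yew, aster, cedar, rose, kale, reed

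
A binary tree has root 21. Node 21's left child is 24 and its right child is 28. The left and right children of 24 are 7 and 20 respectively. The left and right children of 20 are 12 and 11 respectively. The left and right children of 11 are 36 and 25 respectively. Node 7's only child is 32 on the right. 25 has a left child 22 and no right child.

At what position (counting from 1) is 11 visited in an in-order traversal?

7

In-order visits the left subtree, then the node, then the right subtree.
At 21: go left to 24.
  At 24: go left to 7.
    At 7: no left child.
    Visit 7.
    At 7: go right to 32.
      32 is a leaf — visit 32.
  Visit 24.
  At 24: go right to 20.
    At 20: go left to 12.
      12 is a leaf — visit 12.
    Visit 20.
    At 20: go right to 11.
      At 11: go left to 36.
        36 is a leaf — visit 36.
      Visit 11.
      At 11: go right to 25.
        At 25: go left to 22.
          22 is a leaf — visit 22.
        Visit 25.
        At 25: no right child.
Visit 21.
At 21: go right to 28.
  28 is a leaf — visit 28.
Full in-order sequence: 7, 32, 24, 12, 20, 36, 11, 22, 25, 21, 28.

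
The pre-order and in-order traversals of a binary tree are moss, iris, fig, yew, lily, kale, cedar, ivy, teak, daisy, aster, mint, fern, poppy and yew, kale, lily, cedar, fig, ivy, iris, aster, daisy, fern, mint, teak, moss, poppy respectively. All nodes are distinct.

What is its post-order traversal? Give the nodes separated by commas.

The first element of pre-order is the root; it splits in-order into left and right subtrees.
Root moss: left subtree has 12 nodes {yew, kale, lily, cedar, fig, ivy, iris, aster, daisy, fern, mint, teak}, right has 1 {poppy}.
  Root iris: left subtree has 6 nodes {yew, kale, lily, cedar, fig, ivy}, right has 5 {aster, daisy, fern, mint, teak}.
    Root fig: left subtree has 4 nodes {yew, kale, lily, cedar}, right has 1 {ivy}.
      Root yew: left subtree has 0 nodes { }, right has 3 {kale, lily, cedar}.
        Root lily: left subtree has 1 node {kale}, right has 1 {cedar}.
    Root teak: left subtree has 4 nodes {aster, daisy, fern, mint}, right has 0 { }.
      Root daisy: left subtree has 1 node {aster}, right has 2 {fern, mint}.
        Root mint: left subtree has 1 node {fern}, right has 0 { }.

kale, cedar, lily, yew, ivy, fig, aster, fern, mint, daisy, teak, iris, poppy, moss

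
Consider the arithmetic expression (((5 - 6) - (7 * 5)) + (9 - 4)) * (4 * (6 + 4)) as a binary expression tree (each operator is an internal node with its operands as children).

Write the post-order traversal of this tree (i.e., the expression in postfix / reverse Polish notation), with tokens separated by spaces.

5 6 - 7 5 * - 9 4 - + 4 6 4 + * *

Post-order on an expression tree gives postfix notation: for each operator, emit left operand, right operand, then the operator.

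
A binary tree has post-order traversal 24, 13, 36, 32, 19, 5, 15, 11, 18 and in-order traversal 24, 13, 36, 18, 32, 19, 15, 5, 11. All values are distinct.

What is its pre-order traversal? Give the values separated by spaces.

The last element of post-order is the root; it splits in-order into left and right subtrees.
Root 18: left subtree has 3 nodes {24, 13, 36}, right has 5 {32, 19, 15, 5, 11}.
  Root 36: left subtree has 2 nodes {24, 13}, right has 0 { }.
    Root 13: left subtree has 1 node {24}, right has 0 { }.
  Root 11: left subtree has 4 nodes {32, 19, 15, 5}, right has 0 { }.
    Root 15: left subtree has 2 nodes {32, 19}, right has 1 {5}.
      Root 19: left subtree has 1 node {32}, right has 0 { }.

18 36 13 24 11 15 19 32 5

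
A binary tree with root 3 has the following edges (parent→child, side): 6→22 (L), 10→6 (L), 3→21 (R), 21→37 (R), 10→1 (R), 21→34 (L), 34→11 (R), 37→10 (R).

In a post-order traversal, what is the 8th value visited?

21

Post-order visits the left subtree, then the right subtree, then the node.
At 3: no left child.
At 3: go right to 21.
  At 21: go left to 34.
    At 34: no left child.
    At 34: go right to 11.
      11 is a leaf — visit 11.
    Visit 34.
  At 21: go right to 37.
    At 37: no left child.
    At 37: go right to 10.
      At 10: go left to 6.
        At 6: go left to 22.
          22 is a leaf — visit 22.
        At 6: no right child.
        Visit 6.
      At 10: go right to 1.
        1 is a leaf — visit 1.
      Visit 10.
    Visit 37.
  Visit 21.
Visit 3.
Full post-order sequence: 11, 34, 22, 6, 1, 10, 37, 21, 3.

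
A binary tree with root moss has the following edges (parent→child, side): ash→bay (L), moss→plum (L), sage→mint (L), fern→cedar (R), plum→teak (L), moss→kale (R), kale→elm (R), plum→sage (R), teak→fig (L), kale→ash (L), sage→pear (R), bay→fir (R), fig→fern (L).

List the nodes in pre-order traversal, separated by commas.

Pre-order visits the node, then its left subtree, then its right subtree.
Visit moss.
At moss: go left to plum.
  Visit plum.
  At plum: go left to teak.
    Visit teak.
    At teak: go left to fig.
      Visit fig.
      At fig: go left to fern.
        Visit fern.
        At fern: no left child.
        At fern: go right to cedar.
          cedar is a leaf — visit cedar.
      At fig: no right child.
    At teak: no right child.
  At plum: go right to sage.
    Visit sage.
    At sage: go left to mint.
      mint is a leaf — visit mint.
    At sage: go right to pear.
      pear is a leaf — visit pear.
At moss: go right to kale.
  Visit kale.
  At kale: go left to ash.
    Visit ash.
    At ash: go left to bay.
      Visit bay.
      At bay: no left child.
      At bay: go right to fir.
        fir is a leaf — visit fir.
    At ash: no right child.
  At kale: go right to elm.
    elm is a leaf — visit elm.

moss, plum, teak, fig, fern, cedar, sage, mint, pear, kale, ash, bay, fir, elm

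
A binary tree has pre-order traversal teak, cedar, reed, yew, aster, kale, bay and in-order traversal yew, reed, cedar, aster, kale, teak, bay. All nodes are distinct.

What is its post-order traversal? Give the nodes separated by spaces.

yew reed kale aster cedar bay teak

The first element of pre-order is the root; it splits in-order into left and right subtrees.
Root teak: left subtree has 5 nodes {yew, reed, cedar, aster, kale}, right has 1 {bay}.
  Root cedar: left subtree has 2 nodes {yew, reed}, right has 2 {aster, kale}.
    Root reed: left subtree has 1 node {yew}, right has 0 { }.
    Root aster: left subtree has 0 nodes { }, right has 1 {kale}.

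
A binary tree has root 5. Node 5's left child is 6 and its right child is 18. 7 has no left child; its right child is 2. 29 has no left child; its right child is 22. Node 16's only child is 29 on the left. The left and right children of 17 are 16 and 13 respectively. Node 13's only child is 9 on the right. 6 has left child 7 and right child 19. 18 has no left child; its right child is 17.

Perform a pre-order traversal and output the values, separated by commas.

Pre-order visits the node, then its left subtree, then its right subtree.
Visit 5.
At 5: go left to 6.
  Visit 6.
  At 6: go left to 7.
    Visit 7.
    At 7: no left child.
    At 7: go right to 2.
      2 is a leaf — visit 2.
  At 6: go right to 19.
    19 is a leaf — visit 19.
At 5: go right to 18.
  Visit 18.
  At 18: no left child.
  At 18: go right to 17.
    Visit 17.
    At 17: go left to 16.
      Visit 16.
      At 16: go left to 29.
        Visit 29.
        At 29: no left child.
        At 29: go right to 22.
          22 is a leaf — visit 22.
      At 16: no right child.
    At 17: go right to 13.
      Visit 13.
      At 13: no left child.
      At 13: go right to 9.
        9 is a leaf — visit 9.

5, 6, 7, 2, 19, 18, 17, 16, 29, 22, 13, 9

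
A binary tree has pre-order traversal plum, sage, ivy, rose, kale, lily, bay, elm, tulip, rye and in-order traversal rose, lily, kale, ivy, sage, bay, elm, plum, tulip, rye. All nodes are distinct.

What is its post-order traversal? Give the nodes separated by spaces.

lily kale rose ivy elm bay sage rye tulip plum

The first element of pre-order is the root; it splits in-order into left and right subtrees.
Root plum: left subtree has 7 nodes {rose, lily, kale, ivy, sage, bay, elm}, right has 2 {tulip, rye}.
  Root sage: left subtree has 4 nodes {rose, lily, kale, ivy}, right has 2 {bay, elm}.
    Root ivy: left subtree has 3 nodes {rose, lily, kale}, right has 0 { }.
      Root rose: left subtree has 0 nodes { }, right has 2 {lily, kale}.
        Root kale: left subtree has 1 node {lily}, right has 0 { }.
    Root bay: left subtree has 0 nodes { }, right has 1 {elm}.
  Root tulip: left subtree has 0 nodes { }, right has 1 {rye}.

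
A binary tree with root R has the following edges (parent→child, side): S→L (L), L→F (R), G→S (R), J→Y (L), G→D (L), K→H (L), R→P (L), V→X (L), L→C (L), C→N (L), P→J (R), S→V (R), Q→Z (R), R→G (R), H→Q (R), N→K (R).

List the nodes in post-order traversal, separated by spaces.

Post-order visits the left subtree, then the right subtree, then the node.
At R: go left to P.
  At P: no left child.
  At P: go right to J.
    At J: go left to Y.
      Y is a leaf — visit Y.
    At J: no right child.
    Visit J.
  Visit P.
At R: go right to G.
  At G: go left to D.
    D is a leaf — visit D.
  At G: go right to S.
    At S: go left to L.
      At L: go left to C.
        At C: go left to N.
          At N: no left child.
          At N: go right to K.
            At K: go left to H.
              At H: no left child.
              At H: go right to Q.
                At Q: no left child.
                At Q: go right to Z.
                  Z is a leaf — visit Z.
                Visit Q.
              Visit H.
            At K: no right child.
            Visit K.
          Visit N.
        At C: no right child.
        Visit C.
      At L: go right to F.
        F is a leaf — visit F.
      Visit L.
    At S: go right to V.
      At V: go left to X.
        X is a leaf — visit X.
      At V: no right child.
      Visit V.
    Visit S.
  Visit G.
Visit R.

Y J P D Z Q H K N C F L X V S G R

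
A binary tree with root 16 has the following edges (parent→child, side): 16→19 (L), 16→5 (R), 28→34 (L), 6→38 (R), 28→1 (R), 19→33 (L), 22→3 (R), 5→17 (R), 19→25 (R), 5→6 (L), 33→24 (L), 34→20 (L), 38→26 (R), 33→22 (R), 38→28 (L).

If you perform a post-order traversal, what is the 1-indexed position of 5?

Post-order visits the left subtree, then the right subtree, then the node.
At 16: go left to 19.
  At 19: go left to 33.
    At 33: go left to 24.
      24 is a leaf — visit 24.
    At 33: go right to 22.
      At 22: no left child.
      At 22: go right to 3.
        3 is a leaf — visit 3.
      Visit 22.
    Visit 33.
  At 19: go right to 25.
    25 is a leaf — visit 25.
  Visit 19.
At 16: go right to 5.
  At 5: go left to 6.
    At 6: no left child.
    At 6: go right to 38.
      At 38: go left to 28.
        At 28: go left to 34.
          At 34: go left to 20.
            20 is a leaf — visit 20.
          At 34: no right child.
          Visit 34.
        At 28: go right to 1.
          1 is a leaf — visit 1.
        Visit 28.
      At 38: go right to 26.
        26 is a leaf — visit 26.
      Visit 38.
    Visit 6.
  At 5: go right to 17.
    17 is a leaf — visit 17.
  Visit 5.
Visit 16.
Full post-order sequence: 24, 3, 22, 33, 25, 19, 20, 34, 1, 28, 26, 38, 6, 17, 5, 16.

15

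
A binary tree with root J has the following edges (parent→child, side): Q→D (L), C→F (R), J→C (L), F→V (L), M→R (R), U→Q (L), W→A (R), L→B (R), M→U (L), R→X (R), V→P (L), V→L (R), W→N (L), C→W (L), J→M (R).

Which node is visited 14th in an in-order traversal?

In-order visits the left subtree, then the node, then the right subtree.
At J: go left to C.
  At C: go left to W.
    At W: go left to N.
      N is a leaf — visit N.
    Visit W.
    At W: go right to A.
      A is a leaf — visit A.
  Visit C.
  At C: go right to F.
    At F: go left to V.
      At V: go left to P.
        P is a leaf — visit P.
      Visit V.
      At V: go right to L.
        At L: no left child.
        Visit L.
        At L: go right to B.
          B is a leaf — visit B.
    Visit F.
    At F: no right child.
Visit J.
At J: go right to M.
  At M: go left to U.
    At U: go left to Q.
      At Q: go left to D.
        D is a leaf — visit D.
      Visit Q.
      At Q: no right child.
    Visit U.
    At U: no right child.
  Visit M.
  At M: go right to R.
    At R: no left child.
    Visit R.
    At R: go right to X.
      X is a leaf — visit X.
Full in-order sequence: N, W, A, C, P, V, L, B, F, J, D, Q, U, M, R, X.

M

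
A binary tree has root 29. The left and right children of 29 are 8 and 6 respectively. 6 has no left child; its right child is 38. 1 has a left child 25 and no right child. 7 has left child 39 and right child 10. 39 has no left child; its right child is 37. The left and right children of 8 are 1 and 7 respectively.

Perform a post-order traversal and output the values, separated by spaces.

25 1 37 39 10 7 8 38 6 29

Post-order visits the left subtree, then the right subtree, then the node.
At 29: go left to 8.
  At 8: go left to 1.
    At 1: go left to 25.
      25 is a leaf — visit 25.
    At 1: no right child.
    Visit 1.
  At 8: go right to 7.
    At 7: go left to 39.
      At 39: no left child.
      At 39: go right to 37.
        37 is a leaf — visit 37.
      Visit 39.
    At 7: go right to 10.
      10 is a leaf — visit 10.
    Visit 7.
  Visit 8.
At 29: go right to 6.
  At 6: no left child.
  At 6: go right to 38.
    38 is a leaf — visit 38.
  Visit 6.
Visit 29.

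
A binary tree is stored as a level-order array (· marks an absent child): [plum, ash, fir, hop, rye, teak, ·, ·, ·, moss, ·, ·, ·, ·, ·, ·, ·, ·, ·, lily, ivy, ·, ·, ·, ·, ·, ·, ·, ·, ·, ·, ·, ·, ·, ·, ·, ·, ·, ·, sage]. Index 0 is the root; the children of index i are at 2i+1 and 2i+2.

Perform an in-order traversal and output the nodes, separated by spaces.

In-order visits the left subtree, then the node, then the right subtree.
At plum: go left to ash.
  At ash: go left to hop.
    hop is a leaf — visit hop.
  Visit ash.
  At ash: go right to rye.
    At rye: go left to moss.
      At moss: go left to lily.
        At lily: go left to sage.
          sage is a leaf — visit sage.
        Visit lily.
        At lily: no right child.
      Visit moss.
      At moss: go right to ivy.
        ivy is a leaf — visit ivy.
    Visit rye.
    At rye: no right child.
Visit plum.
At plum: go right to fir.
  At fir: go left to teak.
    teak is a leaf — visit teak.
  Visit fir.
  At fir: no right child.

hop ash sage lily moss ivy rye plum teak fir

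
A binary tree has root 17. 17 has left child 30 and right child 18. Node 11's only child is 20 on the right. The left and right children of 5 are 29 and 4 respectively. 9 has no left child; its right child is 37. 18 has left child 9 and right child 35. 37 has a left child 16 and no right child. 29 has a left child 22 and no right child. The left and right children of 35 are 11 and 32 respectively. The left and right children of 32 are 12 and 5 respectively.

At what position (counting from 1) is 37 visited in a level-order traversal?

6

Level-order visits nodes level by level from the root, left to right within each level.
Level 0: 17
Level 1: 30, 18
Level 2: 9, 35
Level 3: 37, 11, 32
Level 4: 16, 20, 12, 5
Level 5: 29, 4
Level 6: 22
Full level-order sequence: 17, 30, 18, 9, 35, 37, 11, 32, 16, 20, 12, 5, 29, 4, 22.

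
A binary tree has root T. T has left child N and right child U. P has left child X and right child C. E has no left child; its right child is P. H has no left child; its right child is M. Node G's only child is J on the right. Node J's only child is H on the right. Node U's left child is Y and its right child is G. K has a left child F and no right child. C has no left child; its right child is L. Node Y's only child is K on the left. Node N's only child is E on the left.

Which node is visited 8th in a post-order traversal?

K

Post-order visits the left subtree, then the right subtree, then the node.
At T: go left to N.
  At N: go left to E.
    At E: no left child.
    At E: go right to P.
      At P: go left to X.
        X is a leaf — visit X.
      At P: go right to C.
        At C: no left child.
        At C: go right to L.
          L is a leaf — visit L.
        Visit C.
      Visit P.
    Visit E.
  At N: no right child.
  Visit N.
At T: go right to U.
  At U: go left to Y.
    At Y: go left to K.
      At K: go left to F.
        F is a leaf — visit F.
      At K: no right child.
      Visit K.
    At Y: no right child.
    Visit Y.
  At U: go right to G.
    At G: no left child.
    At G: go right to J.
      At J: no left child.
      At J: go right to H.
        At H: no left child.
        At H: go right to M.
          M is a leaf — visit M.
        Visit H.
      Visit J.
    Visit G.
  Visit U.
Visit T.
Full post-order sequence: X, L, C, P, E, N, F, K, Y, M, H, J, G, U, T.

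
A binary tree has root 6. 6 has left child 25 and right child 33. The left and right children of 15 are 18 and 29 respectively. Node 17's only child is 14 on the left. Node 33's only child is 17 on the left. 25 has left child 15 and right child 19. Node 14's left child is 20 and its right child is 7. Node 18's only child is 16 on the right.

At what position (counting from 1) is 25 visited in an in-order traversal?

In-order visits the left subtree, then the node, then the right subtree.
At 6: go left to 25.
  At 25: go left to 15.
    At 15: go left to 18.
      At 18: no left child.
      Visit 18.
      At 18: go right to 16.
        16 is a leaf — visit 16.
    Visit 15.
    At 15: go right to 29.
      29 is a leaf — visit 29.
  Visit 25.
  At 25: go right to 19.
    19 is a leaf — visit 19.
Visit 6.
At 6: go right to 33.
  At 33: go left to 17.
    At 17: go left to 14.
      At 14: go left to 20.
        20 is a leaf — visit 20.
      Visit 14.
      At 14: go right to 7.
        7 is a leaf — visit 7.
    Visit 17.
    At 17: no right child.
  Visit 33.
  At 33: no right child.
Full in-order sequence: 18, 16, 15, 29, 25, 19, 6, 20, 14, 7, 17, 33.

5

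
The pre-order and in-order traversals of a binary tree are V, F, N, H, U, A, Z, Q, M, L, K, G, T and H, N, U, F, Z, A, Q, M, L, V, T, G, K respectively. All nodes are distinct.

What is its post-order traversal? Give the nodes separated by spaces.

H U N Z L M Q A F T G K V

The first element of pre-order is the root; it splits in-order into left and right subtrees.
Root V: left subtree has 9 nodes {H, N, U, F, Z, A, Q, M, L}, right has 3 {T, G, K}.
  Root F: left subtree has 3 nodes {H, N, U}, right has 5 {Z, A, Q, M, L}.
    Root N: left subtree has 1 node {H}, right has 1 {U}.
    Root A: left subtree has 1 node {Z}, right has 3 {Q, M, L}.
      Root Q: left subtree has 0 nodes { }, right has 2 {M, L}.
        Root M: left subtree has 0 nodes { }, right has 1 {L}.
  Root K: left subtree has 2 nodes {T, G}, right has 0 { }.
    Root G: left subtree has 1 node {T}, right has 0 { }.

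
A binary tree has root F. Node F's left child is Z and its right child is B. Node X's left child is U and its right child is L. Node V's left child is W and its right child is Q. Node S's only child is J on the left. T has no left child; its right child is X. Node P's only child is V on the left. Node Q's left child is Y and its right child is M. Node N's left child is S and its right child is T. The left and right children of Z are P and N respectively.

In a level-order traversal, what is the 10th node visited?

Q

Level-order visits nodes level by level from the root, left to right within each level.
Level 0: F
Level 1: Z, B
Level 2: P, N
Level 3: V, S, T
Level 4: W, Q, J, X
Level 5: Y, M, U, L
Full level-order sequence: F, Z, B, P, N, V, S, T, W, Q, J, X, Y, M, U, L.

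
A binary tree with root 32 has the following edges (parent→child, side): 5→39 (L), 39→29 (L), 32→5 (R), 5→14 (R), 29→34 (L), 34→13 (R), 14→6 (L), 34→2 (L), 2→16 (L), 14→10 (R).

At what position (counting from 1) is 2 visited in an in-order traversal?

3

In-order visits the left subtree, then the node, then the right subtree.
At 32: no left child.
Visit 32.
At 32: go right to 5.
  At 5: go left to 39.
    At 39: go left to 29.
      At 29: go left to 34.
        At 34: go left to 2.
          At 2: go left to 16.
            16 is a leaf — visit 16.
          Visit 2.
          At 2: no right child.
        Visit 34.
        At 34: go right to 13.
          13 is a leaf — visit 13.
      Visit 29.
      At 29: no right child.
    Visit 39.
    At 39: no right child.
  Visit 5.
  At 5: go right to 14.
    At 14: go left to 6.
      6 is a leaf — visit 6.
    Visit 14.
    At 14: go right to 10.
      10 is a leaf — visit 10.
Full in-order sequence: 32, 16, 2, 34, 13, 29, 39, 5, 6, 14, 10.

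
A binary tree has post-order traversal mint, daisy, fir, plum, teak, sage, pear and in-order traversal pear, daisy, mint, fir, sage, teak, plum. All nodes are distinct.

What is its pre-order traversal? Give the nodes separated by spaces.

pear sage fir daisy mint teak plum

The last element of post-order is the root; it splits in-order into left and right subtrees.
Root pear: left subtree has 0 nodes { }, right has 6 {daisy, mint, fir, sage, teak, plum}.
  Root sage: left subtree has 3 nodes {daisy, mint, fir}, right has 2 {teak, plum}.
    Root fir: left subtree has 2 nodes {daisy, mint}, right has 0 { }.
      Root daisy: left subtree has 0 nodes { }, right has 1 {mint}.
    Root teak: left subtree has 0 nodes { }, right has 1 {plum}.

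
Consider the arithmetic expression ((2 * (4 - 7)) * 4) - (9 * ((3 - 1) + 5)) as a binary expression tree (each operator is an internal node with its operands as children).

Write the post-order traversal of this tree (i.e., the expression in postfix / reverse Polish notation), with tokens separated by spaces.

2 4 7 - * 4 * 9 3 1 - 5 + * -

Post-order on an expression tree gives postfix notation: for each operator, emit left operand, right operand, then the operator.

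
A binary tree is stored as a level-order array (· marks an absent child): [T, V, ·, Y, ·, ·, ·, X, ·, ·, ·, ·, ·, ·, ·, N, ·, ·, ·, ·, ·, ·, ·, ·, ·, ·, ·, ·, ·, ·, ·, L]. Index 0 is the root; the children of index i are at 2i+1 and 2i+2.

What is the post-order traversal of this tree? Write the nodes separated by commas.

L, N, X, Y, V, T

Post-order visits the left subtree, then the right subtree, then the node.
At T: go left to V.
  At V: go left to Y.
    At Y: go left to X.
      At X: go left to N.
        At N: go left to L.
          L is a leaf — visit L.
        At N: no right child.
        Visit N.
      At X: no right child.
      Visit X.
    At Y: no right child.
    Visit Y.
  At V: no right child.
  Visit V.
At T: no right child.
Visit T.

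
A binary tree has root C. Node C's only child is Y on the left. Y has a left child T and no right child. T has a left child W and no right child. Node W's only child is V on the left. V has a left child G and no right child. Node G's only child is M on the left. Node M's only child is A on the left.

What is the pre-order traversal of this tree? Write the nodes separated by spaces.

Pre-order visits the node, then its left subtree, then its right subtree.
Visit C.
At C: go left to Y.
  Visit Y.
  At Y: go left to T.
    Visit T.
    At T: go left to W.
      Visit W.
      At W: go left to V.
        Visit V.
        At V: go left to G.
          Visit G.
          At G: go left to M.
            Visit M.
            At M: go left to A.
              A is a leaf — visit A.
            At M: no right child.
          At G: no right child.
        At V: no right child.
      At W: no right child.
    At T: no right child.
  At Y: no right child.
At C: no right child.

C Y T W V G M A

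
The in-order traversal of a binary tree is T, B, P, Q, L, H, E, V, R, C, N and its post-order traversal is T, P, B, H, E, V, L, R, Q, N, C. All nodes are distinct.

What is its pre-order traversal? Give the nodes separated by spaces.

C Q B T P R L V E H N

The last element of post-order is the root; it splits in-order into left and right subtrees.
Root C: left subtree has 9 nodes {T, B, P, Q, L, H, E, V, R}, right has 1 {N}.
  Root Q: left subtree has 3 nodes {T, B, P}, right has 5 {L, H, E, V, R}.
    Root B: left subtree has 1 node {T}, right has 1 {P}.
    Root R: left subtree has 4 nodes {L, H, E, V}, right has 0 { }.
      Root L: left subtree has 0 nodes { }, right has 3 {H, E, V}.
        Root V: left subtree has 2 nodes {H, E}, right has 0 { }.
          Root E: left subtree has 1 node {H}, right has 0 { }.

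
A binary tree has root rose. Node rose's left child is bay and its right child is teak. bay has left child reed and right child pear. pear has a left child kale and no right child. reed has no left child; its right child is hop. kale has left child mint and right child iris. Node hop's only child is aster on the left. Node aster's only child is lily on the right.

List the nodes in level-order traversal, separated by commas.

Level-order visits nodes level by level from the root, left to right within each level.
Level 0: rose
Level 1: bay, teak
Level 2: reed, pear
Level 3: hop, kale
Level 4: aster, mint, iris
Level 5: lily

rose, bay, teak, reed, pear, hop, kale, aster, mint, iris, lily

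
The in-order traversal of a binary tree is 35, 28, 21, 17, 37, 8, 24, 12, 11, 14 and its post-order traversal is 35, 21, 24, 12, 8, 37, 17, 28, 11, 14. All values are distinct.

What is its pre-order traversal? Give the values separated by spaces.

14 11 28 35 17 21 37 8 12 24

The last element of post-order is the root; it splits in-order into left and right subtrees.
Root 14: left subtree has 9 nodes {35, 28, 21, 17, 37, 8, 24, 12, 11}, right has 0 { }.
  Root 11: left subtree has 8 nodes {35, 28, 21, 17, 37, 8, 24, 12}, right has 0 { }.
    Root 28: left subtree has 1 node {35}, right has 6 {21, 17, 37, 8, 24, 12}.
      Root 17: left subtree has 1 node {21}, right has 4 {37, 8, 24, 12}.
        Root 37: left subtree has 0 nodes { }, right has 3 {8, 24, 12}.
          Root 8: left subtree has 0 nodes { }, right has 2 {24, 12}.
            Root 12: left subtree has 1 node {24}, right has 0 { }.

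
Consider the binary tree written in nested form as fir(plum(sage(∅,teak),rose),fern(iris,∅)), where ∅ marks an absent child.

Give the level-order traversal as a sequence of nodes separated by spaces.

fir plum fern sage rose iris teak

Level-order visits nodes level by level from the root, left to right within each level.
Level 0: fir
Level 1: plum, fern
Level 2: sage, rose, iris
Level 3: teak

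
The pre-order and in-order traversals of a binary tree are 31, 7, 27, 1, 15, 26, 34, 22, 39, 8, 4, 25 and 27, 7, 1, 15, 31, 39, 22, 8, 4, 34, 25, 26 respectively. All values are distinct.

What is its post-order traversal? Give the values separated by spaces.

The first element of pre-order is the root; it splits in-order into left and right subtrees.
Root 31: left subtree has 4 nodes {27, 7, 1, 15}, right has 7 {39, 22, 8, 4, 34, 25, 26}.
  Root 7: left subtree has 1 node {27}, right has 2 {1, 15}.
    Root 1: left subtree has 0 nodes { }, right has 1 {15}.
  Root 26: left subtree has 6 nodes {39, 22, 8, 4, 34, 25}, right has 0 { }.
    Root 34: left subtree has 4 nodes {39, 22, 8, 4}, right has 1 {25}.
      Root 22: left subtree has 1 node {39}, right has 2 {8, 4}.
        Root 8: left subtree has 0 nodes { }, right has 1 {4}.

27 15 1 7 39 4 8 22 25 34 26 31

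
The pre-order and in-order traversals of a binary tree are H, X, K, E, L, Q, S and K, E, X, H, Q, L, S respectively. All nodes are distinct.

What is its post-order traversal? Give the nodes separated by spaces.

E K X Q S L H

The first element of pre-order is the root; it splits in-order into left and right subtrees.
Root H: left subtree has 3 nodes {K, E, X}, right has 3 {Q, L, S}.
  Root X: left subtree has 2 nodes {K, E}, right has 0 { }.
    Root K: left subtree has 0 nodes { }, right has 1 {E}.
  Root L: left subtree has 1 node {Q}, right has 1 {S}.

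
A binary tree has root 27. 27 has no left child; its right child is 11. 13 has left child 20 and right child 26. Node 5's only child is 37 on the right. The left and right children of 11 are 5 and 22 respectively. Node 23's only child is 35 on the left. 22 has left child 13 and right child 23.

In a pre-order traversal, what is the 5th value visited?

22

Pre-order visits the node, then its left subtree, then its right subtree.
Visit 27.
At 27: no left child.
At 27: go right to 11.
  Visit 11.
  At 11: go left to 5.
    Visit 5.
    At 5: no left child.
    At 5: go right to 37.
      37 is a leaf — visit 37.
  At 11: go right to 22.
    Visit 22.
    At 22: go left to 13.
      Visit 13.
      At 13: go left to 20.
        20 is a leaf — visit 20.
      At 13: go right to 26.
        26 is a leaf — visit 26.
    At 22: go right to 23.
      Visit 23.
      At 23: go left to 35.
        35 is a leaf — visit 35.
      At 23: no right child.
Full pre-order sequence: 27, 11, 5, 37, 22, 13, 20, 26, 23, 35.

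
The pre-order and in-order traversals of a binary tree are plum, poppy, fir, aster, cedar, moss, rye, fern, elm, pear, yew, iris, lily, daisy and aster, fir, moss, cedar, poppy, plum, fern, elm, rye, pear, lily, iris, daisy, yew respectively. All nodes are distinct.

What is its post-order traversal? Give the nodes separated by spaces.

aster moss cedar fir poppy elm fern lily daisy iris yew pear rye plum

The first element of pre-order is the root; it splits in-order into left and right subtrees.
Root plum: left subtree has 5 nodes {aster, fir, moss, cedar, poppy}, right has 8 {fern, elm, rye, pear, lily, iris, daisy, yew}.
  Root poppy: left subtree has 4 nodes {aster, fir, moss, cedar}, right has 0 { }.
    Root fir: left subtree has 1 node {aster}, right has 2 {moss, cedar}.
      Root cedar: left subtree has 1 node {moss}, right has 0 { }.
  Root rye: left subtree has 2 nodes {fern, elm}, right has 5 {pear, lily, iris, daisy, yew}.
    Root fern: left subtree has 0 nodes { }, right has 1 {elm}.
    Root pear: left subtree has 0 nodes { }, right has 4 {lily, iris, daisy, yew}.
      Root yew: left subtree has 3 nodes {lily, iris, daisy}, right has 0 { }.
        Root iris: left subtree has 1 node {lily}, right has 1 {daisy}.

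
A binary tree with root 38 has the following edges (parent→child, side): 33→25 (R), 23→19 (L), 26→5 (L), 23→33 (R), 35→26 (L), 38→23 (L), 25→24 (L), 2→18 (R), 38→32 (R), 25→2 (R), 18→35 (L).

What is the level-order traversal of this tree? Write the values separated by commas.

Level-order visits nodes level by level from the root, left to right within each level.
Level 0: 38
Level 1: 23, 32
Level 2: 19, 33
Level 3: 25
Level 4: 24, 2
Level 5: 18
Level 6: 35
Level 7: 26
Level 8: 5

38, 23, 32, 19, 33, 25, 24, 2, 18, 35, 26, 5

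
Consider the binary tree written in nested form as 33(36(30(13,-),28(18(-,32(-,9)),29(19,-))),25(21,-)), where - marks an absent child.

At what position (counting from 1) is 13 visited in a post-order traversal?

Post-order visits the left subtree, then the right subtree, then the node.
At 33: go left to 36.
  At 36: go left to 30.
    At 30: go left to 13.
      13 is a leaf — visit 13.
    At 30: no right child.
    Visit 30.
  At 36: go right to 28.
    At 28: go left to 18.
      At 18: no left child.
      At 18: go right to 32.
        At 32: no left child.
        At 32: go right to 9.
          9 is a leaf — visit 9.
        Visit 32.
      Visit 18.
    At 28: go right to 29.
      At 29: go left to 19.
        19 is a leaf — visit 19.
      At 29: no right child.
      Visit 29.
    Visit 28.
  Visit 36.
At 33: go right to 25.
  At 25: go left to 21.
    21 is a leaf — visit 21.
  At 25: no right child.
  Visit 25.
Visit 33.
Full post-order sequence: 13, 30, 9, 32, 18, 19, 29, 28, 36, 21, 25, 33.

1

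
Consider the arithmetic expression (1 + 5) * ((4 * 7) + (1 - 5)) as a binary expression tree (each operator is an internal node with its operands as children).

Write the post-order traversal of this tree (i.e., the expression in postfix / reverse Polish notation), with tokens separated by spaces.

1 5 + 4 7 * 1 5 - + *

Post-order on an expression tree gives postfix notation: for each operator, emit left operand, right operand, then the operator.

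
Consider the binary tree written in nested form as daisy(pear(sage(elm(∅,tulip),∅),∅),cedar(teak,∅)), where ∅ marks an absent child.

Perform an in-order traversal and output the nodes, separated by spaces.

In-order visits the left subtree, then the node, then the right subtree.
At daisy: go left to pear.
  At pear: go left to sage.
    At sage: go left to elm.
      At elm: no left child.
      Visit elm.
      At elm: go right to tulip.
        tulip is a leaf — visit tulip.
    Visit sage.
    At sage: no right child.
  Visit pear.
  At pear: no right child.
Visit daisy.
At daisy: go right to cedar.
  At cedar: go left to teak.
    teak is a leaf — visit teak.
  Visit cedar.
  At cedar: no right child.

elm tulip sage pear daisy teak cedar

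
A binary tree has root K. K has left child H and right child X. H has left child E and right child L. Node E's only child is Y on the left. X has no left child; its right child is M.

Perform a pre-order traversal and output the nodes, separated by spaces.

Pre-order visits the node, then its left subtree, then its right subtree.
Visit K.
At K: go left to H.
  Visit H.
  At H: go left to E.
    Visit E.
    At E: go left to Y.
      Y is a leaf — visit Y.
    At E: no right child.
  At H: go right to L.
    L is a leaf — visit L.
At K: go right to X.
  Visit X.
  At X: no left child.
  At X: go right to M.
    M is a leaf — visit M.

K H E Y L X M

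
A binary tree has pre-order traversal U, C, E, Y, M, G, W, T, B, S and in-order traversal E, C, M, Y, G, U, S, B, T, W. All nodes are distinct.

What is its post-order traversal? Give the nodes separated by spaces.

The first element of pre-order is the root; it splits in-order into left and right subtrees.
Root U: left subtree has 5 nodes {E, C, M, Y, G}, right has 4 {S, B, T, W}.
  Root C: left subtree has 1 node {E}, right has 3 {M, Y, G}.
    Root Y: left subtree has 1 node {M}, right has 1 {G}.
  Root W: left subtree has 3 nodes {S, B, T}, right has 0 { }.
    Root T: left subtree has 2 nodes {S, B}, right has 0 { }.
      Root B: left subtree has 1 node {S}, right has 0 { }.

E M G Y C S B T W U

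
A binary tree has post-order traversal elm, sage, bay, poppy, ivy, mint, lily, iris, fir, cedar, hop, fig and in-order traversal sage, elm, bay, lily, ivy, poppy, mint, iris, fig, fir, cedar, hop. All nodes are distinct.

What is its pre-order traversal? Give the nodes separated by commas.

fig, iris, lily, bay, sage, elm, mint, ivy, poppy, hop, cedar, fir

The last element of post-order is the root; it splits in-order into left and right subtrees.
Root fig: left subtree has 8 nodes {sage, elm, bay, lily, ivy, poppy, mint, iris}, right has 3 {fir, cedar, hop}.
  Root iris: left subtree has 7 nodes {sage, elm, bay, lily, ivy, poppy, mint}, right has 0 { }.
    Root lily: left subtree has 3 nodes {sage, elm, bay}, right has 3 {ivy, poppy, mint}.
      Root bay: left subtree has 2 nodes {sage, elm}, right has 0 { }.
        Root sage: left subtree has 0 nodes { }, right has 1 {elm}.
      Root mint: left subtree has 2 nodes {ivy, poppy}, right has 0 { }.
        Root ivy: left subtree has 0 nodes { }, right has 1 {poppy}.
  Root hop: left subtree has 2 nodes {fir, cedar}, right has 0 { }.
    Root cedar: left subtree has 1 node {fir}, right has 0 { }.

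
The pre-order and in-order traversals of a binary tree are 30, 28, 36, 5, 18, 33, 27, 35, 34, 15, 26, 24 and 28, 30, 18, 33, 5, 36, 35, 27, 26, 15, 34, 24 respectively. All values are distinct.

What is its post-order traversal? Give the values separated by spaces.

The first element of pre-order is the root; it splits in-order into left and right subtrees.
Root 30: left subtree has 1 node {28}, right has 10 {18, 33, 5, 36, 35, 27, 26, 15, 34, 24}.
  Root 36: left subtree has 3 nodes {18, 33, 5}, right has 6 {35, 27, 26, 15, 34, 24}.
    Root 5: left subtree has 2 nodes {18, 33}, right has 0 { }.
      Root 18: left subtree has 0 nodes { }, right has 1 {33}.
    Root 27: left subtree has 1 node {35}, right has 4 {26, 15, 34, 24}.
      Root 34: left subtree has 2 nodes {26, 15}, right has 1 {24}.
        Root 15: left subtree has 1 node {26}, right has 0 { }.

28 33 18 5 35 26 15 24 34 27 36 30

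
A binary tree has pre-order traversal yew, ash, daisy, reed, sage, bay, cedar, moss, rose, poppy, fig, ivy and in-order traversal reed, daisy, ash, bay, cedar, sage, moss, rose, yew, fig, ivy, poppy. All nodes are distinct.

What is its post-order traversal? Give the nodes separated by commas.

The first element of pre-order is the root; it splits in-order into left and right subtrees.
Root yew: left subtree has 8 nodes {reed, daisy, ash, bay, cedar, sage, moss, rose}, right has 3 {fig, ivy, poppy}.
  Root ash: left subtree has 2 nodes {reed, daisy}, right has 5 {bay, cedar, sage, moss, rose}.
    Root daisy: left subtree has 1 node {reed}, right has 0 { }.
    Root sage: left subtree has 2 nodes {bay, cedar}, right has 2 {moss, rose}.
      Root bay: left subtree has 0 nodes { }, right has 1 {cedar}.
      Root moss: left subtree has 0 nodes { }, right has 1 {rose}.
  Root poppy: left subtree has 2 nodes {fig, ivy}, right has 0 { }.
    Root fig: left subtree has 0 nodes { }, right has 1 {ivy}.

reed, daisy, cedar, bay, rose, moss, sage, ash, ivy, fig, poppy, yew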